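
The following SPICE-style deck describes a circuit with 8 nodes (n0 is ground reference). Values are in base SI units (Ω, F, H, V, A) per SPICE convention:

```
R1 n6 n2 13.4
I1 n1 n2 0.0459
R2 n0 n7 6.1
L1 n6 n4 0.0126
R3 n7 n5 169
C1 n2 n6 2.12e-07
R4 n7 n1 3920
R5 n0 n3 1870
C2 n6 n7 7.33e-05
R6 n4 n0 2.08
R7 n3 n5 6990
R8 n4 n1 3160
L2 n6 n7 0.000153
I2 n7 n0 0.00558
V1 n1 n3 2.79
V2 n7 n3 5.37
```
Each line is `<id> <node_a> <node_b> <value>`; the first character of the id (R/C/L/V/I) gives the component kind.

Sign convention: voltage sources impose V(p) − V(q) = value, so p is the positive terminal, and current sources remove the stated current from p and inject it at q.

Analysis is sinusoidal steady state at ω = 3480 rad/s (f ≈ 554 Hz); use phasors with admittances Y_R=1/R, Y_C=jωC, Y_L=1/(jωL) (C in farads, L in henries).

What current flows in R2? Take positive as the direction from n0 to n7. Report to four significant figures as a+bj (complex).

MNA unknowns: 7 node voltages V₁..V_7 plus 2 source currents (V1, V2)
R1: Y=0.07463+0.000j on G[6,2]
I1: z[1]−=0.0459, z[2]+=0.0459
R2: Y=0.1639+0.000j on G[0,7]
L1: Y=0.000-0.02281j on G[6,4]
R3: Y=0.005917+0.000j on G[7,5]
C1: Y=0.000+0.0007378j on G[2,6]
R4: Y=0.0002551+0.000j on G[7,1]
R5: Y=0.0005348+0.000j on G[0,3]
C2: Y=0.000+0.2551j on G[6,7]
R6: Y=0.4808+0.000j on G[4,0]
R7: Y=0.0001431+0.000j on G[3,5]
R8: Y=0.0003165+0.000j on G[4,1]
L2: Y=0.000-1.878j on G[6,7]
I2: z[7]−=0.00558, z[0]+=0.00558
V1: row V1−V3=2.79, i_V1 at 1,3
V2: row V7−V3=5.37, i_V2 at 7,3
solve → V1=-2.595-0.001974j, V2=0.6002+0.01987j, V3=-5.385-0.001974j, V4=-0.0005088+0.0006752j, V5=-0.1417-0.001974j, V6=-0.01478+0.02595j, V7=-0.01498-0.001974j
aux → i_V1=-0.04442+8.383e-07j, i_V2=0.04079-1.894e-06j

0.002456+0.0003236j A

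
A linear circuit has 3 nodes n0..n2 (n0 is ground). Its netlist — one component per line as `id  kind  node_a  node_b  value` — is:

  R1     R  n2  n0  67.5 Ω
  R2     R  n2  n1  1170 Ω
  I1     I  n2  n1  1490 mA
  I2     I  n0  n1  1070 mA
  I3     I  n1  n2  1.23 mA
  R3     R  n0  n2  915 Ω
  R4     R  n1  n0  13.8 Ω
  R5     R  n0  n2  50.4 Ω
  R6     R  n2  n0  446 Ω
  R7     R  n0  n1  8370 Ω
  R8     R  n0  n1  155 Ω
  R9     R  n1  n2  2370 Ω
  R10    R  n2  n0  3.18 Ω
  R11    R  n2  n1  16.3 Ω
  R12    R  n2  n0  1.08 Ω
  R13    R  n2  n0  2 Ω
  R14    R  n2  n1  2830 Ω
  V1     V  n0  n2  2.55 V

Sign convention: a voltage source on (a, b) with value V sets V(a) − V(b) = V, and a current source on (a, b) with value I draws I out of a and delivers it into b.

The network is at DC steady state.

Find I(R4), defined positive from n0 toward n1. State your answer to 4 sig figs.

-1.224 A

MNA unknowns: 2 node voltages V₁..V_2 plus 1 source current (V1)
R1: Y=0.01481 on G[2,0]
R2: Y=0.0008547 on G[2,1]
I1: z[2]−=1.49, z[1]+=1.49
I2: z[0]−=1.07, z[1]+=1.07
I3: z[1]−=0.00123, z[2]+=0.00123
R3: Y=0.001093 on G[0,2]
R4: Y=0.07246 on G[1,0]
R5: Y=0.01984 on G[0,2]
R6: Y=0.002242 on G[2,0]
R7: Y=0.0001195 on G[0,1]
R8: Y=0.006452 on G[0,1]
R9: Y=0.0004219 on G[1,2]
R10: Y=0.3145 on G[2,0]
R11: Y=0.06135 on G[2,1]
R12: Y=0.9259 on G[2,0]
R13: Y=0.5000 on G[2,0]
R14: Y=0.0003534 on G[2,1]
V1: row V0−V2=2.55, i_V1 at 0,2
solve → V1=16.89, V2=-2.550
aux → i_V1=-4.270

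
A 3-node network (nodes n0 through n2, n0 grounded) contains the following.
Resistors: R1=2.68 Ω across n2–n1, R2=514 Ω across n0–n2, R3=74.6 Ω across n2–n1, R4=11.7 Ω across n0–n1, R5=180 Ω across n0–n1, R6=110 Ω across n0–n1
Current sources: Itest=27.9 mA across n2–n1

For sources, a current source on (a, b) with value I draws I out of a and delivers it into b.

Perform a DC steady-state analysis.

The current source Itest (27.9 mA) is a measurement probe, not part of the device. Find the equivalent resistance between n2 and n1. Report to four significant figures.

R_eq = 2.574 Ω

Apply KCL at each of the 2 non-ground nodes and solve the resulting linear system.
Node n1: branches {R1, R3, R4, R5, R6, Itest} → V_1 = 0.001369
Node n2: branches {R1, R2, R3, Itest} → V_2 = -0.07046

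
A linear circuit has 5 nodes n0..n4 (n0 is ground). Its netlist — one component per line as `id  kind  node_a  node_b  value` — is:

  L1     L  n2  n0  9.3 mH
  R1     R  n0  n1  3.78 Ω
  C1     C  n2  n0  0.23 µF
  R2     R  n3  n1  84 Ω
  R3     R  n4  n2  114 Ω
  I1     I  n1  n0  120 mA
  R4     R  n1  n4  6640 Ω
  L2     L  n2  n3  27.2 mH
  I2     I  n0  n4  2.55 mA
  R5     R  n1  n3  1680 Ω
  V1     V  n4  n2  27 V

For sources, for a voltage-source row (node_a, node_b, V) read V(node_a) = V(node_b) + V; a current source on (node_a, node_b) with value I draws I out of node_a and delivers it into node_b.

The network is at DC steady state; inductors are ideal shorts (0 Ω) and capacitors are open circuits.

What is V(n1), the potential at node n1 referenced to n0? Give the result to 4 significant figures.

MNA unknowns: 4 node voltages V₁..V_4 plus 3 source currents (L1, L2, V1)
L1: row V2−V0=0, i_L1 at 2,0
R1: Y=0.2646 on G[0,1]
C1: Y=0.000 on G[2,0]
R2: Y=0.01190 on G[3,1]
R3: Y=0.008772 on G[4,2]
I1: z[1]−=0.12, z[0]+=0.12
R4: Y=0.0001506 on G[1,4]
L2: row V2−V3=0, i_L2 at 2,3
I2: z[0]−=0.00255, z[4]+=0.00255
R5: Y=0.0005952 on G[1,3]
V1: row V4−V2=27, i_V1 at 4,2
solve → V1=-0.4182, V2=0.000, V3=0.000, V4=27.00
aux → i_L1=-0.006807, i_L2=0.005228, i_V1=-0.2384

-0.4182 V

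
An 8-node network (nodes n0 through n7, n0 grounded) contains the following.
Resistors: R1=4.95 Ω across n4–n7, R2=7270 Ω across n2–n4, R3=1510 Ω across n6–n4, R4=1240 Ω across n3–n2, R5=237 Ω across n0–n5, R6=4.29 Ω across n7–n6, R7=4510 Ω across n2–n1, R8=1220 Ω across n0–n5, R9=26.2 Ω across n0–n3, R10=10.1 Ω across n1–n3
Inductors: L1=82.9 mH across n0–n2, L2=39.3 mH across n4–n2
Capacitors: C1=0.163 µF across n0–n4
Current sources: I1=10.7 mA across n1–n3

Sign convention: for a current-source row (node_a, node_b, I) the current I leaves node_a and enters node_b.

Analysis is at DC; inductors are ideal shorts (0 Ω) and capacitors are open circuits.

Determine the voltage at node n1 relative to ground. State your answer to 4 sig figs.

MNA unknowns: 7 node voltages V₁..V_7 plus 2 source currents (L1, L2)
R1: Y=0.2020 on G[4,7]
R2: Y=0.0001376 on G[2,4]
R3: Y=0.0006623 on G[6,4]
R4: Y=0.0008065 on G[3,2]
R5: Y=0.004219 on G[0,5]
R6: Y=0.2331 on G[7,6]
R7: Y=0.0002217 on G[2,1]
R8: Y=0.0008197 on G[0,5]
L1: row V0−V2=0, i_L1 at 0,2
R9: Y=0.03817 on G[0,3]
C1: Y=0.000 on G[0,4]
R10: Y=0.09901 on G[1,3]
L2: row V4−V2=0, i_L2 at 4,2
I1: z[1]−=0.0107, z[3]+=0.0107
solve → V1=-0.1072, V2=0.000, V3=0.0006100, V4=0.000, V5=0.000, V6=0.000, V7=0.000
aux → i_L1=2.328e-05, i_L2=0.000

-0.1072 V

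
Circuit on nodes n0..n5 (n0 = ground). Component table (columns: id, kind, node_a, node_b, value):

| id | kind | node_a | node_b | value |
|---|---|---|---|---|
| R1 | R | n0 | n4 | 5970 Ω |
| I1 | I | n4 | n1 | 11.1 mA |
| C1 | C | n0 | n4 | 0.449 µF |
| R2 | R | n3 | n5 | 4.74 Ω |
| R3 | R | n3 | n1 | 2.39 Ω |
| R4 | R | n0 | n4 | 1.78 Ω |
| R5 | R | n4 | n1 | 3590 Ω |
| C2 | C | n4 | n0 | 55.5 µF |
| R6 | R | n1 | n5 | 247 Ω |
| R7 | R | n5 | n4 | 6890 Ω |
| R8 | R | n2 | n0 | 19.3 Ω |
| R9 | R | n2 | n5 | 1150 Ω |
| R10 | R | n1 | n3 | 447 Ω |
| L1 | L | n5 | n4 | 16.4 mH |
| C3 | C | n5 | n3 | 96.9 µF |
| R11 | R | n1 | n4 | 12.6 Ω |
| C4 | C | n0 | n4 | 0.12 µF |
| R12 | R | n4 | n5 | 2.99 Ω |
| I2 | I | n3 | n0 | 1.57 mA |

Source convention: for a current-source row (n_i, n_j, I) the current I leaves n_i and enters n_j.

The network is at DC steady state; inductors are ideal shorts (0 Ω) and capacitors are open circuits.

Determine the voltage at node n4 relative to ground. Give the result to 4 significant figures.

-0.002790 V

Element admittances at DC:
  Y(R1) = 0.0001675 S between n0,n4
  I1: injects 0.0111 A into n1 (from n4)
  Y(C1) = 0.000 S between n0,n4
  Y(R2) = 0.2110 S between n3,n5
  Y(R3) = 0.4184 S between n3,n1
  Y(R4) = 0.5618 S between n0,n4
  Y(R5) = 0.0002786 S between n4,n1
  Y(C2) = 0.000 S between n4,n0
  Y(R6) = 0.004049 S between n1,n5
  Y(R7) = 0.0001451 S between n5,n4
  Y(R8) = 0.05181 S between n2,n0
  Y(R9) = 0.0008696 S between n2,n5
  Y(R10) = 0.002237 S between n1,n3
  L1: short n5↔n4 (DC inductor)
  Y(C3) = 0.000 S between n5,n3
  Y(R11) = 0.07937 S between n1,n4
  Y(C4) = 0.000 S between n0,n4
  Y(R12) = 0.3344 S between n4,n5
  I2: injects 0.00157 A into n0 (from n3)
Assemble and solve the 6×6 MNA system:
  V(n1)=0.04206  V(n2)=-4.604e-05  V(n3)=0.02459  V(n4)=-0.002790  V(n5)=-0.002790
  i(L1)=0.005961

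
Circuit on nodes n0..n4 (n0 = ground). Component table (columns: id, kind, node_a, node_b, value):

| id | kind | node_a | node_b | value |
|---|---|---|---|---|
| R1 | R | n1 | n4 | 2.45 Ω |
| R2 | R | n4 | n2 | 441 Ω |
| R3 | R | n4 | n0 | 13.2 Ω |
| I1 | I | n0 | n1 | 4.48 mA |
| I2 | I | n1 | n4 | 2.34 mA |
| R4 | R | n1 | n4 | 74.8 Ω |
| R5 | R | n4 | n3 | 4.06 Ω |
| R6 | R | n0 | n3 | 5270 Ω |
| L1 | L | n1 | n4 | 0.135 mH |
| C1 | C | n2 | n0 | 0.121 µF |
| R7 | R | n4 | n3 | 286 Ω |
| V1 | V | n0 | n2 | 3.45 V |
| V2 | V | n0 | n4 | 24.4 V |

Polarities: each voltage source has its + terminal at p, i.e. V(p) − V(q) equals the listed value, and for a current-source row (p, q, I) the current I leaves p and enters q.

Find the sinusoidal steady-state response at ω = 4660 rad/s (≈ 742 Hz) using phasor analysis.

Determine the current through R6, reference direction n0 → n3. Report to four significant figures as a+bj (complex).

Apply KCL at each of the 4 non-ground nodes and solve the resulting linear system.
Node n1: branches {R1, I1, I2, R4, L1} → V_1 = -24.40+0.001258j
Node n2: branches {R2, C1, V1} → V_2 = -3.450+0.000j
Node n3: branches {R5, R6, R7} → V_3 = -24.38+0.000j
Node n4: branches {R1, R2, R3, I2, R4, R5, L1, R7, V2} → V_4 = -24.40+0.000j
Source currents: i(V1)=0.04751-0.001945j, i(V2)=-1.905+0.000j

0.004626+0.000j A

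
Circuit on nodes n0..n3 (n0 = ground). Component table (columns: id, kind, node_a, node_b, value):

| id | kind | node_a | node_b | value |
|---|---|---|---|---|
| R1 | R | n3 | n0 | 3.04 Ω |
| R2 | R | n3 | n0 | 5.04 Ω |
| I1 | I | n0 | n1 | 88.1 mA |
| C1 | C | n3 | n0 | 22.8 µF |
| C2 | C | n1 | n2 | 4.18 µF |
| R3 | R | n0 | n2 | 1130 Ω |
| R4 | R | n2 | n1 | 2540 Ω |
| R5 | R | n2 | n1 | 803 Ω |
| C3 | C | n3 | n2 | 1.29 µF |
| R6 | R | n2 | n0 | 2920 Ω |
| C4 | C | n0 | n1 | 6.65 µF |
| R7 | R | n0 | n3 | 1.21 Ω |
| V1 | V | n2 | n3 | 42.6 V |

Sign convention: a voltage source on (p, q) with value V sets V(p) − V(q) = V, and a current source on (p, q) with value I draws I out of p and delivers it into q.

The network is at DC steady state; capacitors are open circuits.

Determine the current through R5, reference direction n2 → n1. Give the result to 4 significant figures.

Element admittances at DC:
  Y(R1) = 0.3289 S between n3,n0
  Y(R2) = 0.1984 S between n3,n0
  I1: injects 0.0881 A into n1 (from n0)
  Y(C1) = 0.000 S between n3,n0
  Y(C2) = 0.000 S between n1,n2
  Y(R3) = 0.0008850 S between n0,n2
  Y(R4) = 0.0003937 S between n2,n1
  Y(R5) = 0.001245 S between n2,n1
  Y(C3) = 0.000 S between n3,n2
  Y(R6) = 0.0003425 S between n2,n0
  Y(C4) = 0.000 S between n0,n1
  Y(R7) = 0.8264 S between n0,n3
  V1: constraint V(n2)−V(n3) = 42.6
Assemble and solve the 4×4 MNA system:
  V(n1)=96.38  V(n2)=42.63  V(n3)=0.02643
  i(V1)=0.03578

-0.06694 A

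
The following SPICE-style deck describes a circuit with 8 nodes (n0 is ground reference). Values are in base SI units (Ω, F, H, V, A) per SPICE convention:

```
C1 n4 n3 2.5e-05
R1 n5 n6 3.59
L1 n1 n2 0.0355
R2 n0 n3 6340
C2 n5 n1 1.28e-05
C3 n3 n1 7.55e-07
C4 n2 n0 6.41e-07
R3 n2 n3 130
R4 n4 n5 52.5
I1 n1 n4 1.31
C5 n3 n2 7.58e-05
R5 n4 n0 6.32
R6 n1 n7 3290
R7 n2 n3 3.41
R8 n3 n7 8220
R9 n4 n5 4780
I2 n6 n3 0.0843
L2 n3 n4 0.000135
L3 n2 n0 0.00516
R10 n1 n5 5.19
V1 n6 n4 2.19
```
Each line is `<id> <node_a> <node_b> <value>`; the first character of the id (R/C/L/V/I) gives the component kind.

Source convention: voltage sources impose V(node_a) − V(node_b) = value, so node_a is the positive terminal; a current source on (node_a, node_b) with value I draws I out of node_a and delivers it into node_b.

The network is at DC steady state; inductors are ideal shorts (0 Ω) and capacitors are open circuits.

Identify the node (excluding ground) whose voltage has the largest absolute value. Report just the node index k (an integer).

6

MNA unknowns: 7 node voltages V₁..V_7 plus 4 source currents (L1, L2, L3, V1)
C1: Y=0.000 on G[4,3]
R1: Y=0.2786 on G[5,6]
L1: row V1−V2=0, i_L1 at 1,2
R2: Y=0.0001577 on G[0,3]
C2: Y=0.000 on G[5,1]
C3: Y=0.000 on G[3,1]
C4: Y=0.000 on G[2,0]
R3: Y=0.007692 on G[2,3]
R4: Y=0.01905 on G[4,5]
I1: z[1]−=1.31, z[4]+=1.31
C5: Y=0.000 on G[3,2]
R5: Y=0.1582 on G[4,0]
R6: Y=0.0003040 on G[1,7]
R7: Y=0.2933 on G[2,3]
R8: Y=0.0001217 on G[3,7]
R9: Y=0.0002092 on G[4,5]
I2: z[6]−=0.0843, z[3]+=0.0843
L2: row V3−V4=0, i_L2 at 3,4
L3: row V2−V0=0, i_L3 at 2,0
R10: Y=0.1927 on G[1,5]
V1: row V6−V4=2.19, i_V1 at 6,4
solve → V1=0.000, V2=0.000, V3=1.857, V4=1.857, V5=2.371, V6=4.047, V7=0.5308
aux → i_L1=-0.8530, i_L2=-0.4750, i_L3=-0.2941, i_V1=-0.5511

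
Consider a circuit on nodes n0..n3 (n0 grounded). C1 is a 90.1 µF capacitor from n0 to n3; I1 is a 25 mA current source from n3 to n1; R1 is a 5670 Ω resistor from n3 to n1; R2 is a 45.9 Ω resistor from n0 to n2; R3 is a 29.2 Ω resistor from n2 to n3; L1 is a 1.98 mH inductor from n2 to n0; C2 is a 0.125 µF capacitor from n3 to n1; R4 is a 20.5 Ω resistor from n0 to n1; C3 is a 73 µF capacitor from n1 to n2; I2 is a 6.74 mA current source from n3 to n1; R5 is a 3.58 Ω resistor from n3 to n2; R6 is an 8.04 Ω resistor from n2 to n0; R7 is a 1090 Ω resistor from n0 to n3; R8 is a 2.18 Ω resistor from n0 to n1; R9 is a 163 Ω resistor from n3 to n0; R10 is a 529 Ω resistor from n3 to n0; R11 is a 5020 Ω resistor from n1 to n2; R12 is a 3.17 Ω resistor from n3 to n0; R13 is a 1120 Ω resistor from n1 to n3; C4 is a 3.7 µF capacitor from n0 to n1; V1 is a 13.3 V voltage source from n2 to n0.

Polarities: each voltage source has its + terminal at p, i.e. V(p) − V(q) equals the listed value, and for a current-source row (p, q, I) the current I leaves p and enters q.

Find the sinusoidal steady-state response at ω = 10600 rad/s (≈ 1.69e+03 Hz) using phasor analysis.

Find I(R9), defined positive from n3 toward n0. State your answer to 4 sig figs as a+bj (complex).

0.01235-0.01831j A

MNA unknowns: 3 node voltages V₁..V_3 plus 1 source current (V1)
C1: Y=0.000+0.9551j on G[0,3]
I1: z[3]−=0.025, z[1]+=0.025
R1: Y=0.0001764+0.000j on G[3,1]
R2: Y=0.02179+0.000j on G[0,2]
R3: Y=0.03425+0.000j on G[2,3]
L1: Y=0.000-0.04765j on G[2,0]
C2: Y=0.000+0.001325j on G[3,1]
R4: Y=0.04878+0.000j on G[0,1]
C3: Y=0.000+0.7738j on G[1,2]
I2: z[3]−=0.00674, z[1]+=0.00674
R5: Y=0.2793+0.000j on G[3,2]
R6: Y=0.1244+0.000j on G[2,0]
R7: Y=0.0009174+0.000j on G[0,3]
R8: Y=0.4587+0.000j on G[0,1]
R9: Y=0.006135+0.000j on G[3,0]
R10: Y=0.001890+0.000j on G[3,0]
R11: Y=0.0001992+0.000j on G[1,2]
R12: Y=0.3155+0.000j on G[3,0]
R13: Y=0.0008929+0.000j on G[1,3]
C4: Y=0.000+0.03922j on G[0,1]
V1: row V2−V0=13.3, i_V1 at 2,0
solve → V1=9.112+5.643j, V2=13.30+0.000j, V3=2.013-2.985j
aux → i_V1=-9.851-3.542j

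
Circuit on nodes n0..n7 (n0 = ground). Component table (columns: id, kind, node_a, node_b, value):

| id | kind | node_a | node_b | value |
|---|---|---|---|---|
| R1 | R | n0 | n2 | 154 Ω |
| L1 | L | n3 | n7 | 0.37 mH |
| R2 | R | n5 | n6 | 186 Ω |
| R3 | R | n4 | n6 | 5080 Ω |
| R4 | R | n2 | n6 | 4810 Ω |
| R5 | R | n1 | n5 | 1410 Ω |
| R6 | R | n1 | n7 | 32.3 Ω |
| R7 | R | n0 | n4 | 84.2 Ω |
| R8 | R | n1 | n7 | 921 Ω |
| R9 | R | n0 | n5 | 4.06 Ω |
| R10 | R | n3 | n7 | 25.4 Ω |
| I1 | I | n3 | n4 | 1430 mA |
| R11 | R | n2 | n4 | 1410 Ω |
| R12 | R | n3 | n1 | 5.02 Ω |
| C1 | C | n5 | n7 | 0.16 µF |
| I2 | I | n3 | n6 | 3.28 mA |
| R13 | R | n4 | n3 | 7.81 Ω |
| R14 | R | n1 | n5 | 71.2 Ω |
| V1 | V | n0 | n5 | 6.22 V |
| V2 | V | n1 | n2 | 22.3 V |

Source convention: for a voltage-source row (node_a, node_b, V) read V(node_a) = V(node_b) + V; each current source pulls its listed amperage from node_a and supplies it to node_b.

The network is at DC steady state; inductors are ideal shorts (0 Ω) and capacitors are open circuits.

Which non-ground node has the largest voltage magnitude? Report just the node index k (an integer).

2

MNA unknowns: 7 node voltages V₁..V_7 plus 3 source currents (L1, V1, V2)
R1: Y=0.006494 on G[0,2]
L1: row V3−V7=0, i_L1 at 3,7
R2: Y=0.005376 on G[5,6]
R3: Y=0.0001969 on G[4,6]
R4: Y=0.0002079 on G[2,6]
R5: Y=0.0007092 on G[1,5]
R6: Y=0.03096 on G[1,7]
R7: Y=0.01188 on G[0,4]
R8: Y=0.001086 on G[1,7]
R9: Y=0.2463 on G[0,5]
R10: Y=0.03937 on G[3,7]
I1: z[3]−=1.43, z[4]+=1.43
R11: Y=0.0007092 on G[2,4]
R12: Y=0.1992 on G[3,1]
C1: Y=0.000 on G[5,7]
I2: z[3]−=0.00328, z[6]+=0.00328
R13: Y=0.1280 on G[4,3]
R14: Y=0.01404 on G[1,5]
V1: row V0−V5=6.22, i_V1 at 0,5
V2: row V1−V2=22.3, i_V2 at 1,2
solve → V1=-1.950, V2=-24.25, V3=-2.473, V4=7.775, V5=-6.220, V6=-5.824, V7=-2.473
aux → i_L1=-0.01677, i_V1=-1.597, i_V2=-0.1840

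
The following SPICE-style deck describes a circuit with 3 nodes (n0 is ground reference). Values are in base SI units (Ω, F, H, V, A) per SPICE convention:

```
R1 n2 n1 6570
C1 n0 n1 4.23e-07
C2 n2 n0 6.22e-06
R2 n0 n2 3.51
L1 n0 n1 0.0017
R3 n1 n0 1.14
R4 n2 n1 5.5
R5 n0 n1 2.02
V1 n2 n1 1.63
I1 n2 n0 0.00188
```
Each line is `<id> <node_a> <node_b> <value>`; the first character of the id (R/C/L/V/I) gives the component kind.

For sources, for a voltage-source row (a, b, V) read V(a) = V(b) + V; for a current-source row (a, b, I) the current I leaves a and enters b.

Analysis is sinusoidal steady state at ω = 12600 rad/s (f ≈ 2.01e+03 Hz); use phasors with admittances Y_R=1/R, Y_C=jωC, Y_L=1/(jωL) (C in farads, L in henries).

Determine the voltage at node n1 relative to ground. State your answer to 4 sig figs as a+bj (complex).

Element admittances at ω=12600 rad/s:
  Y(R1) = 0.0001522+0.000j S between n2,n1
  Y(C1) = 0.000+0.005330j S between n0,n1
  Y(C2) = 0.000+0.07837j S between n2,n0
  Y(R2) = 0.2849+0.000j S between n0,n2
  Y(L1) = 0.000-0.04669j S between n0,n1
  Y(R3) = 0.8772+0.000j S between n1,n0
  Y(R4) = 0.1818+0.000j S between n2,n1
  Y(R5) = 0.4950+0.000j S between n0,n1
  V1: constraint V(n2)−V(n1) = 1.63
  I1: injects 0.00188 A into n0 (from n2)
Assemble and solve the 3×3 MNA system:
  V(n1)=-0.2829-0.07077j  V(n2)=1.347-0.07077j
  i(V1)=-0.6878-0.08541j

-0.2829-0.07077j V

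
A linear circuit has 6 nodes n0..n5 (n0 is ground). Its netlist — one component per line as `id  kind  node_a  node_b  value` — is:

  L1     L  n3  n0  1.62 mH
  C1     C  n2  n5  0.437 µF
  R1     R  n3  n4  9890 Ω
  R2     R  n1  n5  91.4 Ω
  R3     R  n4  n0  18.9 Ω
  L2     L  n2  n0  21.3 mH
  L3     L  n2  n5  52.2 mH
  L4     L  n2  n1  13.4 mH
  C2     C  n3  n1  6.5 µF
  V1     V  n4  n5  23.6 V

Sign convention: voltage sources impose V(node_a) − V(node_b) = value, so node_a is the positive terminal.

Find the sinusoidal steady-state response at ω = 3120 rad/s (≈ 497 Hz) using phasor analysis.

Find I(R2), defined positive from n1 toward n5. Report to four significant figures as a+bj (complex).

0.1519+0.1269j A

Element admittances at ω=3120 rad/s:
  Y(L1) = 0.000-0.1978j S between n3,n0
  Y(C1) = 0.000+0.001363j S between n2,n5
  Y(R1) = 0.0001011+0.000j S between n3,n4
  Y(R2) = 0.01094+0.000j S between n1,n5
  Y(R3) = 0.05291+0.000j S between n4,n0
  Y(L2) = 0.000-0.01505j S between n2,n0
  Y(L3) = 0.000-0.006140j S between n2,n5
  Y(L4) = 0.000-0.02392j S between n2,n1
  Y(C2) = 0.000+0.02028j S between n3,n1
  V1: constraint V(n4)−V(n5) = 23.6
Assemble and solve the 6×6 MNA system:
  V(n1)=-6.312+12.68j  V(n2)=-5.657+7.053j  V(n3)=0.7195-1.447j  V(n4)=3.405+1.082j  V(n5)=-20.20+1.082j
  i(V1)=-0.1804-0.05748j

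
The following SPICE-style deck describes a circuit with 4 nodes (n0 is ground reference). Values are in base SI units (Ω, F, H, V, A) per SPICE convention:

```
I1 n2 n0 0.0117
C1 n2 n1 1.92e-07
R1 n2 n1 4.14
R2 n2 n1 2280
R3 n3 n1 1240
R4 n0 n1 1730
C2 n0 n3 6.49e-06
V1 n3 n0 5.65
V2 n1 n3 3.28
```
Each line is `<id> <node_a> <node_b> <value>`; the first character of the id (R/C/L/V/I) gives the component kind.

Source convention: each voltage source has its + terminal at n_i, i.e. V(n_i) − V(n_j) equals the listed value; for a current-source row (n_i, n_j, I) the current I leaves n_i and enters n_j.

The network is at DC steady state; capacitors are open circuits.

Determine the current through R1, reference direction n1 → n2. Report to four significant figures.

0.01168 A

MNA unknowns: 3 node voltages V₁..V_3 plus 2 source currents (V1, V2)
I1: z[2]−=0.0117, z[0]+=0.0117
C1: Y=0.000 on G[2,1]
R1: Y=0.2415 on G[2,1]
R2: Y=0.0004386 on G[2,1]
R3: Y=0.0008065 on G[3,1]
R4: Y=0.0005780 on G[0,1]
C2: Y=0.000 on G[0,3]
V1: row V3−V0=5.65, i_V1 at 3,0
V2: row V1−V3=3.28, i_V2 at 1,3
solve → V1=8.930, V2=8.882, V3=5.650
aux → i_V1=-0.01686, i_V2=-0.01951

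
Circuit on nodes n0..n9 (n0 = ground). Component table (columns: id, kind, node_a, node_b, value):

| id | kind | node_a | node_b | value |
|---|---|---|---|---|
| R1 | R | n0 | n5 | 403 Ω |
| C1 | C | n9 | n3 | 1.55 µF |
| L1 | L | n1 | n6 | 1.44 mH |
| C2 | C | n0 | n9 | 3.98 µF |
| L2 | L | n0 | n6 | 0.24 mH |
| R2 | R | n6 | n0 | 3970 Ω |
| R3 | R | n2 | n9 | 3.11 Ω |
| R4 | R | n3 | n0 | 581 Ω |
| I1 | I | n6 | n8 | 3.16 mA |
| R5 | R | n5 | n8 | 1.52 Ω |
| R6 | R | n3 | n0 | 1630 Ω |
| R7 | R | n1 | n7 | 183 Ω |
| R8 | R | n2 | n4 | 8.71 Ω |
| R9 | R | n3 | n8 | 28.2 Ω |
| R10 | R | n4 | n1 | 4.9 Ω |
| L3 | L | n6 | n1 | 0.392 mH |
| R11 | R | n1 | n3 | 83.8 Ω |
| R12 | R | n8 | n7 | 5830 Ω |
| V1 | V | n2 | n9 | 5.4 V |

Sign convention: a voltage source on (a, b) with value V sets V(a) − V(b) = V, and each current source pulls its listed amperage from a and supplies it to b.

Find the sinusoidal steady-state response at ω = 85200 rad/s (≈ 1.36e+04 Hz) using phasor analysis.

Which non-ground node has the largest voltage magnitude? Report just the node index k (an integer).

MNA unknowns: 9 node voltages V₁..V_9 plus 1 source current (V1)
R1: Y=0.002481+0.000j on G[0,5]
C1: Y=0.000+0.1321j on G[9,3]
L1: Y=0.000-0.008151j on G[1,6]
C2: Y=0.000+0.3391j on G[0,9]
L2: Y=0.000-0.04890j on G[0,6]
R2: Y=0.0002519+0.000j on G[6,0]
R3: Y=0.3215+0.000j on G[2,9]
R4: Y=0.001721+0.000j on G[3,0]
I1: z[6]−=0.00316, z[8]+=0.00316
R5: Y=0.6579+0.000j on G[5,8]
R6: Y=0.0006135+0.000j on G[3,0]
R7: Y=0.005464+0.000j on G[1,7]
R8: Y=0.1148+0.000j on G[2,4]
R9: Y=0.03546+0.000j on G[3,8]
R10: Y=0.2041+0.000j on G[4,1]
L3: Y=0.000-0.02994j on G[6,1]
R11: Y=0.01193+0.000j on G[1,3]
R12: Y=0.0001715+0.000j on G[8,7]
V1: row V2−V9=5.4, i_V1 at 2,9
solve → V1=4.640+1.182j, V2=5.697+0.07691j, V3=0.4450-0.3137j, V4=5.021+0.7843j, V5=0.5155-0.2858j, V6=2.033+0.4754j, V7=4.515+1.137j, V8=0.5174-0.2868j, V9=0.2971+0.07691j
aux → i_V1=-1.814+0.08121j

2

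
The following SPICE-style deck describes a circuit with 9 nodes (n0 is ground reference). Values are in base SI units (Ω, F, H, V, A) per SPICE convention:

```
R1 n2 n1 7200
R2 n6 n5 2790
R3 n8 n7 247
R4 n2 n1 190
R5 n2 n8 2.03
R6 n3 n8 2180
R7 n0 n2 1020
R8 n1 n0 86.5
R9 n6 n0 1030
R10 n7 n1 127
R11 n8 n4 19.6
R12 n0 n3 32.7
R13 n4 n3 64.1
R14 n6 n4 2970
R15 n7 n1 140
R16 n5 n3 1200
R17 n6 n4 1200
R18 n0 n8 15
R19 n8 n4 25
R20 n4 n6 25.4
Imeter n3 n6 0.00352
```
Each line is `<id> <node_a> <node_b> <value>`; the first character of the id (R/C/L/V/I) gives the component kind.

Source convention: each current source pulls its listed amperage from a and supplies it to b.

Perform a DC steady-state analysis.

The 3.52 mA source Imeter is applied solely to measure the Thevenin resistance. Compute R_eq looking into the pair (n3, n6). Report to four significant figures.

Apply KCL at each of the 8 non-ground nodes and solve the resulting linear system.
Node n1: branches {R1, R4, R8, R10, R15} → V_1 = 0.01000
Node n2: branches {R1, R4, R5, R7} → V_2 = 0.02339
Node n3: branches {R6, R12, R13, R16, Imeter} → V_3 = -0.05993
Node n4: branches {R11, R13, R14, R17, R19, R20} → V_4 = 0.04280
Node n5: branches {R2, R16} → V_5 = -0.004166
Node n6: branches {R2, R9, R14, R17, R20, Imeter} → V_6 = 0.1255
Node n7: branches {R3, R10, R15} → V_7 = 0.01289
Node n8: branches {R3, R5, R6, R11, R18, R19} → V_8 = 0.02358

R_eq = 52.67 Ω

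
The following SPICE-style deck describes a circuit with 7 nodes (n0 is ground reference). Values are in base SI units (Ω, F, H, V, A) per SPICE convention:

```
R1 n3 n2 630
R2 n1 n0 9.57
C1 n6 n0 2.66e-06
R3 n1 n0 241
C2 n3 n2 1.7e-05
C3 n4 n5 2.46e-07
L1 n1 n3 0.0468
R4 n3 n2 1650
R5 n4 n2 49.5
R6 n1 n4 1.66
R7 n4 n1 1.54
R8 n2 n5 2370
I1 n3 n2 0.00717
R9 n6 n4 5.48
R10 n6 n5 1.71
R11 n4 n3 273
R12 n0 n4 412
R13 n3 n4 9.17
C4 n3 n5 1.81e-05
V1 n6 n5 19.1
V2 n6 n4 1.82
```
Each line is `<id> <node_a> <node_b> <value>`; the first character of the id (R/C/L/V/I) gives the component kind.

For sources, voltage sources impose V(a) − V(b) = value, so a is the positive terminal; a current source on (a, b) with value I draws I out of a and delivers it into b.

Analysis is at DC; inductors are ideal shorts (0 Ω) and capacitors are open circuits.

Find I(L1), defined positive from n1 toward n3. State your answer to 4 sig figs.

Apply KCL at each of the 6 non-ground nodes and solve the resulting linear system.
Node n1: branches {R2, R3, L1, R6, R7} → V_1 = -0.0001147
Node n2: branches {R1, C2, R4, R5, R8, I1} → V_2 = -0.0006815
Node n3: branches {R1, C2, L1, R4, I1, R11, R13, C4} → V_3 = -0.0001147
Node n4: branches {C3, R5, R6, R7, R9, R11, R12, R13, V2} → V_4 = 0.005132
Node n5: branches {C3, R8, R10, C4, V1} → V_5 = -17.27
Node n6: branches {C1, R9, R10, V1, V2} → V_6 = 1.825
Source currents: i(L1)=0.006580, i(V1)=-11.18, i(V2)=-0.3248

0.006580 A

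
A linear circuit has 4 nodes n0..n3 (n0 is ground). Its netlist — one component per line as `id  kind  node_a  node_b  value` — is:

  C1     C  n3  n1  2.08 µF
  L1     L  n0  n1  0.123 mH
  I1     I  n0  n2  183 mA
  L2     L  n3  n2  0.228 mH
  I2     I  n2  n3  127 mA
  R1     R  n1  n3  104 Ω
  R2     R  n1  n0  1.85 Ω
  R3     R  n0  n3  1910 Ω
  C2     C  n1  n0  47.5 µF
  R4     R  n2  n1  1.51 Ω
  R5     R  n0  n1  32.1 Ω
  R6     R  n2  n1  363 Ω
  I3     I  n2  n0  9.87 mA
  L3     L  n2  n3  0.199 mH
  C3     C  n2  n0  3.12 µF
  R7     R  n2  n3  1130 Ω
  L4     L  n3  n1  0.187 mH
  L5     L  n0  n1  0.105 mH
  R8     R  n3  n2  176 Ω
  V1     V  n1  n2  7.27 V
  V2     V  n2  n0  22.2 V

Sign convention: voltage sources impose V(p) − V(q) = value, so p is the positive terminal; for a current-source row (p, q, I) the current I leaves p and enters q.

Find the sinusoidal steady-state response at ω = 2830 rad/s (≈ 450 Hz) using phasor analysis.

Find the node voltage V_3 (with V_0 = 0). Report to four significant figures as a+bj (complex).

24.83+0.02714j V

Element admittances at ω=2830 rad/s:
  Y(C1) = 0.000+0.005886j S between n3,n1
  Y(L1) = 0.000-2.873j S between n0,n1
  I1: injects 0.183 A into n2 (from n0)
  Y(L2) = 0.000-1.550j S between n3,n2
  I2: injects 0.127 A into n3 (from n2)
  Y(R1) = 0.009615+0.000j S between n1,n3
  Y(R2) = 0.5405+0.000j S between n1,n0
  Y(R3) = 0.0005236+0.000j S between n0,n3
  Y(C2) = 0.000+0.1344j S between n1,n0
  Y(R4) = 0.6623+0.000j S between n2,n1
  Y(R5) = 0.03115+0.000j S between n0,n1
  Y(R6) = 0.002755+0.000j S between n2,n1
  I3: injects 0.00987 A into n0 (from n2)
  Y(L3) = 0.000-1.776j S between n2,n3
  Y(C3) = 0.000+0.008830j S between n2,n0
  Y(R7) = 0.0008850+0.000j S between n2,n3
  Y(L4) = 0.000-1.890j S between n3,n1
  Y(L5) = 0.000-3.365j S between n0,n1
  Y(R8) = 0.005682+0.000j S between n3,n2
  V1: constraint V(n1)−V(n2) = 7.27
  V2: constraint V(n2)−V(n0) = 22.2
Assemble and solve the 5×5 MNA system:
  V(n1)=29.47+0.000j  V(n2)=22.20+0.000j  V(n3)=24.83+0.02714j
  i(V1)=-21.68+188.6j  i(V2)=-16.69+179.7j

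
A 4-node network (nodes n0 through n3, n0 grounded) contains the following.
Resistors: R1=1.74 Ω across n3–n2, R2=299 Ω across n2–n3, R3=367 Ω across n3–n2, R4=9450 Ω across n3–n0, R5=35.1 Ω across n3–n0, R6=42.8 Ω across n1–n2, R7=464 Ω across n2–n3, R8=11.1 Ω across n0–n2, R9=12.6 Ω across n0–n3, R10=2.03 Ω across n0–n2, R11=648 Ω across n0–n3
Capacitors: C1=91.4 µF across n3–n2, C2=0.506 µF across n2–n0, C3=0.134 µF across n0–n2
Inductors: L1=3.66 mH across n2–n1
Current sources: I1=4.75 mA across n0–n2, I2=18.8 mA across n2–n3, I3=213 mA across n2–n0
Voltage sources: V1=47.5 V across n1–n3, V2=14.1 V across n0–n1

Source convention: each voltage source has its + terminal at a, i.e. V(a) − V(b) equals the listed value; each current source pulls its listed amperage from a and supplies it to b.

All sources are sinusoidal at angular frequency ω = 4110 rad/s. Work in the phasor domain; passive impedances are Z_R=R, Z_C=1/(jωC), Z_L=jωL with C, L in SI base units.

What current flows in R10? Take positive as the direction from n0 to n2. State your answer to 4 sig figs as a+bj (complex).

Apply KCL at each of the 3 non-ground nodes and solve the resulting linear system.
Node n1: branches {R6, L1, V1, V2} → V_1 = -14.10+0.000j
Node n2: branches {R1, R2, R3, C1, R6, R7, C2, L1, I1, I2, R8, C3, I3, R10} → V_2 = -33.28-9.947j
Node n3: branches {R1, R2, R3, R4, R5, C1, R7, I2, R9, R11, V1} → V_3 = -61.60+0.000j
Source currents: i(V1)=-27.01-4.841j, i(V2)=-25.90-5.884j

16.39+4.900j A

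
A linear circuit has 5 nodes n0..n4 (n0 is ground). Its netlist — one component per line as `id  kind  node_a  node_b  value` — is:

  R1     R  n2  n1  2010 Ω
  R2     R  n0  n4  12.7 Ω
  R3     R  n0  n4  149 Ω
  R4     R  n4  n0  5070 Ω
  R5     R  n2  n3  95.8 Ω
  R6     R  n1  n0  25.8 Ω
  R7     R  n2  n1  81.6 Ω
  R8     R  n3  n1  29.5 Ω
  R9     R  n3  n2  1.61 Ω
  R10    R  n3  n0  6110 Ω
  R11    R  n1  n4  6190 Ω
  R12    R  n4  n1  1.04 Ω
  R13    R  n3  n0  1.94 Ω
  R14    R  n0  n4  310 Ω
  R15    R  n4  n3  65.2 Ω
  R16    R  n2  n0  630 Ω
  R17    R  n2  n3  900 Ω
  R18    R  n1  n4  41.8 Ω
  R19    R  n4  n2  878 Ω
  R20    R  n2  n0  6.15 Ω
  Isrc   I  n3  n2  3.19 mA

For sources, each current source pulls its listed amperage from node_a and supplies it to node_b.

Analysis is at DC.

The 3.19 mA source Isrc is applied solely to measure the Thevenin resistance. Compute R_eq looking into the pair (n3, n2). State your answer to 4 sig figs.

MNA unknowns: 4 node voltages V₁..V_4
R1: Y=0.0004975 on G[2,1]
R2: Y=0.07874 on G[0,4]
R3: Y=0.006711 on G[0,4]
R4: Y=0.0001972 on G[4,0]
R5: Y=0.01044 on G[2,3]
R6: Y=0.03876 on G[1,0]
R7: Y=0.01225 on G[2,1]
R8: Y=0.03390 on G[3,1]
R9: Y=0.6211 on G[3,2]
R10: Y=0.0001637 on G[3,0]
R11: Y=0.0001616 on G[1,4]
R12: Y=0.9615 on G[4,1]
R13: Y=0.5155 on G[3,0]
R14: Y=0.003226 on G[0,4]
R15: Y=0.01534 on G[4,3]
R16: Y=0.001587 on G[2,0]
R17: Y=0.001111 on G[2,3]
R18: Y=0.02392 on G[1,4]
R19: Y=0.001139 on G[4,2]
R20: Y=0.1626 on G[2,0]
Isrc: z[3]−=0.00319, z[2]+=0.00319
solve → V1=-2.301e-05, V2=0.003156, V3=-0.0009977, V4=-3.152e-05

R_eq = 1.302 Ω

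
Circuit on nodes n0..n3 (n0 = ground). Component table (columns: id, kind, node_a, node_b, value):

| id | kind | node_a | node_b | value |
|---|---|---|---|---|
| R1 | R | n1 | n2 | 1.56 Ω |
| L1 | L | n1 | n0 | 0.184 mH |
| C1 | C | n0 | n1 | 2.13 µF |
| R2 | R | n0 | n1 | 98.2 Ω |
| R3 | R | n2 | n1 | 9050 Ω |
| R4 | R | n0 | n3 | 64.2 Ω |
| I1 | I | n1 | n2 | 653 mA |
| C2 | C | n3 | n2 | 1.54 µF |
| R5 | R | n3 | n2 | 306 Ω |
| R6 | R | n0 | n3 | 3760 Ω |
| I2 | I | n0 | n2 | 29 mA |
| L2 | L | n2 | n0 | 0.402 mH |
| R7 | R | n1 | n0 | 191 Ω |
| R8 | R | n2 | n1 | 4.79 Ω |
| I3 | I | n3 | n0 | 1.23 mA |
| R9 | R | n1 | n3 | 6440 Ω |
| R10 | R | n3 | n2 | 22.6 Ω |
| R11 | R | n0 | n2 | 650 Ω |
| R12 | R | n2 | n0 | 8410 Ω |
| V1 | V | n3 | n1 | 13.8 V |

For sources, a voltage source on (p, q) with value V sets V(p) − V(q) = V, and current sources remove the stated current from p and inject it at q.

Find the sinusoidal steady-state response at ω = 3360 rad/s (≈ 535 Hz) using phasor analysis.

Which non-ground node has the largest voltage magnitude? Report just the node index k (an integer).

3

MNA unknowns: 3 node voltages V₁..V_3 plus 1 source current (V1)
R1: Y=0.6410+0.000j on G[1,2]
L1: Y=0.000-1.617j on G[1,0]
C1: Y=0.000+0.007157j on G[0,1]
R2: Y=0.01018+0.000j on G[0,1]
R3: Y=0.0001105+0.000j on G[2,1]
R4: Y=0.01558+0.000j on G[0,3]
I1: z[1]−=0.653, z[2]+=0.653
C2: Y=0.000+0.005174j on G[3,2]
R5: Y=0.003268+0.000j on G[3,2]
R6: Y=0.0002660+0.000j on G[0,3]
I2: z[0]−=0.029, z[2]+=0.029
L2: Y=0.000-0.7403j on G[2,0]
R7: Y=0.005236+0.000j on G[1,0]
R8: Y=0.2088+0.000j on G[2,1]
I3: z[3]−=0.00123, z[0]+=0.00123
R9: Y=0.0001553+0.000j on G[1,3]
R10: Y=0.04425+0.000j on G[3,2]
R11: Y=0.001538+0.000j on G[0,2]
R12: Y=0.0001189+0.000j on G[2,0]
V1: row V3−V1=13.8, i_V1 at 3,1
solve → V1=-0.3660-0.3034j, V2=0.7843+0.4158j, V3=13.43-0.3034j
aux → i_V1=-0.8210-0.02648j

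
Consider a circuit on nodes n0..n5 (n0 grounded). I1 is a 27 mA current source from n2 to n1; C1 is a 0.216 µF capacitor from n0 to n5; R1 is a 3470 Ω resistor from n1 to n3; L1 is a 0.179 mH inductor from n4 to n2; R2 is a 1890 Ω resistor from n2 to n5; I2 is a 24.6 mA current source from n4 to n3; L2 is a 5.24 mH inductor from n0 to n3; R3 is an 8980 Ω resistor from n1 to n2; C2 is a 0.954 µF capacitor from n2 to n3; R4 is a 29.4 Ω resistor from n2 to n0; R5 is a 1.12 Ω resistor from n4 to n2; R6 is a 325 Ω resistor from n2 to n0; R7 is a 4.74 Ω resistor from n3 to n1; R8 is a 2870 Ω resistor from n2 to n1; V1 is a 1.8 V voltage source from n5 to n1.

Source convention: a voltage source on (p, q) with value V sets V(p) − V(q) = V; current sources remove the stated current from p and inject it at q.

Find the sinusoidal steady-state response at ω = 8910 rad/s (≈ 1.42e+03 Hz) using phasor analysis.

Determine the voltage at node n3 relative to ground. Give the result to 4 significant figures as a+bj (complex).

Element admittances at ω=8910 rad/s:
  I1: injects 0.027 A into n1 (from n2)
  Y(C1) = 0.000+0.001925j S between n0,n5
  Y(R1) = 0.0002882+0.000j S between n1,n3
  Y(L1) = 0.000-0.6270j S between n4,n2
  Y(R2) = 0.0005291+0.000j S between n2,n5
  I2: injects 0.0246 A into n3 (from n4)
  Y(L2) = 0.000-0.02142j S between n0,n3
  Y(R3) = 0.0001114+0.000j S between n1,n2
  Y(C2) = 0.000+0.008500j S between n2,n3
  Y(R4) = 0.03401+0.000j S between n2,n0
  Y(R5) = 0.8929+0.000j S between n4,n2
  Y(R6) = 0.003077+0.000j S between n2,n0
  Y(R7) = 0.2110+0.000j S between n3,n1
  Y(R8) = 0.0003484+0.000j S between n2,n1
  V1: constraint V(n5)−V(n1) = 1.8
Assemble and solve the 6×6 MNA system:
  V(n1)=2.129+3.461j  V(n2)=-1.847+0.9469j  V(n3)=1.993+3.509j  V(n4)=-1.865+0.9340j  V(n5)=3.929+3.461j
  i(V1)=0.003605-0.008892j

1.993+3.509j V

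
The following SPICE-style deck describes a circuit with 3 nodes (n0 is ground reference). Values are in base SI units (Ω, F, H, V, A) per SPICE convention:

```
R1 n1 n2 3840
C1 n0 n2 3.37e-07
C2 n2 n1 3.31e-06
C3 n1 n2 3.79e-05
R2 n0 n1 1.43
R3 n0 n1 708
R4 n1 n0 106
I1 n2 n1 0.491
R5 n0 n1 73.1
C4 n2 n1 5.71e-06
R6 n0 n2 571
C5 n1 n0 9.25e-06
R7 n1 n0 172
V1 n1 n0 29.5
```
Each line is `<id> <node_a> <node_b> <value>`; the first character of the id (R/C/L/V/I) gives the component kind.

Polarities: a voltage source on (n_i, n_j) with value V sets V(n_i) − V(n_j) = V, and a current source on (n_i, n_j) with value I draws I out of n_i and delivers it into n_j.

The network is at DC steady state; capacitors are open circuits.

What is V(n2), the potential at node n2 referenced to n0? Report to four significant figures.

-240.2 V

Apply KCL at each of the 2 non-ground nodes and solve the resulting linear system.
Node n1: branches {R1, C2, C3, R2, R3, R4, I1, R5, C4, C5, R7, V1} → V_1 = 29.50
Node n2: branches {R1, C1, C2, C3, I1, C4, R6} → V_2 = -240.2
Source currents: i(V1)=-21.10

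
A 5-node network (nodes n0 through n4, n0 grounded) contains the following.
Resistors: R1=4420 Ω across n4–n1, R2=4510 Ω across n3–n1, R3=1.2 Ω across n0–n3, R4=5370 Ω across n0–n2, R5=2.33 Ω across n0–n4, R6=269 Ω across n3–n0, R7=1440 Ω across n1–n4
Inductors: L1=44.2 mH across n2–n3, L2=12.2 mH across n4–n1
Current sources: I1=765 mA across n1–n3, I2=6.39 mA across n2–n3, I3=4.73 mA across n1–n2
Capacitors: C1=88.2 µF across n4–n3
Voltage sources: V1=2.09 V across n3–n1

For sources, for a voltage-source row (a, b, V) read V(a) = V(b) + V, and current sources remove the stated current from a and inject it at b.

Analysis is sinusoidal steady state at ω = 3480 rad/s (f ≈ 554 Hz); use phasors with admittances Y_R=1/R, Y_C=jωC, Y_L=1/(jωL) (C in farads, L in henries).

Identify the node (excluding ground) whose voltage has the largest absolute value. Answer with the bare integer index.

Element admittances at ω=3480 rad/s:
  Y(R1) = 0.0002262+0.000j S between n4,n1
  Y(R2) = 0.0002217+0.000j S between n3,n1
  Y(R3) = 0.8333+0.000j S between n0,n3
  Y(L1) = 0.000-0.006501j S between n2,n3
  Y(R4) = 0.0001862+0.000j S between n0,n2
  I1: injects 0.765 A into n3 (from n1)
  Y(L2) = 0.000-0.02355j S between n4,n1
  Y(R5) = 0.4292+0.000j S between n0,n4
  Y(R6) = 0.003717+0.000j S between n3,n0
  Y(R7) = 0.0006944+0.000j S between n1,n4
  I2: injects 0.00639 A into n3 (from n2)
  Y(C1) = 0.000+0.3069j S between n4,n3
  I3: injects 0.00473 A into n2 (from n1)
  V1: constraint V(n3)−V(n1) = 2.09
Assemble and solve the 5×5 MNA system:
  V(n1)=-2.118-0.03053j  V(n2)=-0.03630-0.2848j  V(n3)=-0.02814-0.03053j  V(n4)=0.05490+0.05967j
  i(V1)=0.7651+0.05110j

1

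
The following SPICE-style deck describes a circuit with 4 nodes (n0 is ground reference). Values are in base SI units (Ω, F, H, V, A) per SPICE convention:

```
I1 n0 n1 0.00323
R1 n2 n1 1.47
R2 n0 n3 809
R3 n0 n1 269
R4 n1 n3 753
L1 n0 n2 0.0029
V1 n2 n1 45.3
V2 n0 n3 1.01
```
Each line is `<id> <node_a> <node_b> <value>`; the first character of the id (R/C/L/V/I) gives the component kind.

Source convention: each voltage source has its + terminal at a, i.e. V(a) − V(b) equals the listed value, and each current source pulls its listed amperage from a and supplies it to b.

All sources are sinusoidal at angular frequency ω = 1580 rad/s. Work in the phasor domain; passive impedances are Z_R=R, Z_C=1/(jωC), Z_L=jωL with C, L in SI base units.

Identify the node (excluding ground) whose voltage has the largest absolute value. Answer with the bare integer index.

1

Apply KCL at each of the 3 non-ground nodes and solve the resulting linear system.
Node n1: branches {I1, R1, R3, R4, V1} → V_1 = -45.28+1.055j
Node n2: branches {R1, L1, V1} → V_2 = 0.02440+1.055j
Node n3: branches {R2, R4, V2} → V_3 = -1.010+0.000j
Source currents: i(V1)=-31.05+0.005325j, i(V2)=0.05754-0.001402j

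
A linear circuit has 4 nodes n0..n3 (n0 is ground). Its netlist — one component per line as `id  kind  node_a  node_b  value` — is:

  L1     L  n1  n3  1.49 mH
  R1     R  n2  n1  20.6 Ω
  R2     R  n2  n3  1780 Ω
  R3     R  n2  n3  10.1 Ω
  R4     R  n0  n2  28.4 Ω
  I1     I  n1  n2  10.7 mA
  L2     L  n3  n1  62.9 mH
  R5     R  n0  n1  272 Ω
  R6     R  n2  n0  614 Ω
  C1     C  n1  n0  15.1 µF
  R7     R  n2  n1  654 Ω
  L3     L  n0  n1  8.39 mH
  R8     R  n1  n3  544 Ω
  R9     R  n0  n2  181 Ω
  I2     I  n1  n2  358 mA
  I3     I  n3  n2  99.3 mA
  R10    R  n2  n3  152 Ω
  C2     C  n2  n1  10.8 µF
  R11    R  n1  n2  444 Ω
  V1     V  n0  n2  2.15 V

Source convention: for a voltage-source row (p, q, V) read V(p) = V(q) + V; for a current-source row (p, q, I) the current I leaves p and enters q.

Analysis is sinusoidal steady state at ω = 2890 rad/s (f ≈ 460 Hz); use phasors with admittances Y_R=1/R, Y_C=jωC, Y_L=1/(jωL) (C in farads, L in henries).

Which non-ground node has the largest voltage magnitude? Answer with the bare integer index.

Element admittances at ω=2890 rad/s:
  Y(L1) = 0.000-0.2322j S between n1,n3
  Y(R1) = 0.04854+0.000j S between n2,n1
  Y(R2) = 0.0005618+0.000j S between n2,n3
  Y(R3) = 0.09901+0.000j S between n2,n3
  Y(R4) = 0.03521+0.000j S between n0,n2
  I1: injects 0.0107 A into n2 (from n1)
  Y(L2) = 0.000-0.005501j S between n3,n1
  Y(R5) = 0.003676+0.000j S between n0,n1
  Y(R6) = 0.001629+0.000j S between n2,n0
  Y(C1) = 0.000+0.04364j S between n1,n0
  Y(R7) = 0.001529+0.000j S between n2,n1
  Y(L3) = 0.000-0.04124j S between n0,n1
  Y(R8) = 0.001838+0.000j S between n1,n3
  Y(R9) = 0.005525+0.000j S between n0,n2
  I2: injects 0.358 A into n2 (from n1)
  I3: injects 0.0993 A into n2 (from n3)
  Y(R10) = 0.006579+0.000j S between n2,n3
  Y(C2) = 0.000+0.03121j S between n2,n1
  Y(R11) = 0.002252+0.000j S between n1,n2
  V1: constraint V(n0)−V(n2) = 2.15
Assemble and solve the 4×4 MNA system:
  V(n1)=-5.229+0.1692j  V(n2)=-2.150+0.000j  V(n3)=-4.806+0.9343j
  i(V1)=-0.1107-0.01191j

1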